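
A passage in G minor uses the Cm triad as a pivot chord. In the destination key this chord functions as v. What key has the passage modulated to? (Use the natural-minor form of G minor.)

F minor

The numeral v denotes a minor triad on scale degree 5. With C on degree 5, the tonic of the new key is F.
Degree 5 carries a minor triad in natural-minor keys, so the destination is F minor.
Check: the diatonic triads of F minor (natural minor) are Fm (i), Gdim (ii°), A♭ (III), B♭m (iv), Cm (v), D♭ (VI), E♭ (VII) — Cm is indeed v.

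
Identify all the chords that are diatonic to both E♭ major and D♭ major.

Triads in E♭ major: E♭ (I), Fm (ii), Gm (iii), A♭ (IV), B♭ (V), Cm (vi), Ddim (vii°).
Triads in D♭ major: D♭ (I), E♭m (ii), Fm (iii), G♭ (IV), A♭ (V), B♭m (vi), Cdim (vii°).
Shared triads with their functions: Fm (ii in E♭ major, iii in D♭ major); A♭ (IV in E♭ major, V in D♭ major).

Fm, A♭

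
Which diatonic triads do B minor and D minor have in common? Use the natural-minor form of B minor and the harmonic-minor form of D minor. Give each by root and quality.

C#dim, A

Triads in B minor (natural minor): Bm (i), C#dim (ii°), D (III), Em (iv), F#m (v), G (VI), A (VII).
Triads in D minor (harmonic minor): Dm (i), Edim (ii°), Faug (III+), Gm (iv), A (V), Bb (VI), C#dim (vii°).
Shared triads with their functions: C#dim (ii° in B minor, vii° in D minor); A (VII in B minor, V in D minor).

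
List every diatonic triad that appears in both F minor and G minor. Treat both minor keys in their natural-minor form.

Triads in F minor (natural minor): Fm (i), Gdim (ii°), Ab (III), Bbm (iv), Cm (v), Db (VI), Eb (VII).
Triads in G minor (natural minor): Gm (i), Adim (ii°), Bb (III), Cm (iv), Dm (v), Eb (VI), F (VII).
Shared triads with their functions: Cm (v in F minor, iv in G minor); Eb (VII in F minor, VI in G minor).

Cm, Eb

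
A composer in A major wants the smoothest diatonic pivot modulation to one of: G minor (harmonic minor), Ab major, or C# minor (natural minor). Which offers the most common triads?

Triads of A major: A major (I), B minor (ii), C# minor (iii), D major (IV), E major (V), F# minor (vi), G# diminished (vii°).
G minor (harmonic minor) shares 1: D.
Ab major shares 0: none.
C# minor (natural minor) shares 4: A, C#m, E, F#m.
The most common triads (4) are shared with C# minor.

C# minor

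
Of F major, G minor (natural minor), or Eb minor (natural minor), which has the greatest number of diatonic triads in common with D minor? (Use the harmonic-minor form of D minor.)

Triads of D minor (harmonic minor): D minor (i), E diminished (ii°), F augmented (III+), G minor (iv), A major (V), Bb major (VI), C# diminished (vii°).
F major shares 4: Dm, Edim, Gm, Bb.
G minor (natural minor) shares 3: Dm, Gm, Bb.
Eb minor (natural minor) shares 0: none.
The most common triads (4) are shared with F major.

F major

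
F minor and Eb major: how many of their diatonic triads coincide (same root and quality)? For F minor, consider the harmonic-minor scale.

1

Diatonic triads of F minor (harmonic minor): F minor (i), G diminished (ii°), Ab augmented (III+), Bb minor (iv), C major (V), Db major (VI), E diminished (vii°).
Diatonic triads of Eb major: Eb major (I), F minor (ii), G minor (iii), Ab major (IV), Bb major (V), C minor (vi), D diminished (vii°).
Matching root and quality in both lists: F minor.
That gives 1 common triad.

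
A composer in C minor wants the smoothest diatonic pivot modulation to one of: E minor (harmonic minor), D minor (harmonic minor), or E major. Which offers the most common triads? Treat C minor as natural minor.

Triads of C minor (natural minor): C minor (i), D diminished (ii°), Eb major (III), F minor (iv), G minor (v), Ab major (VI), Bb major (VII).
E minor (harmonic minor) shares 0: none.
D minor (harmonic minor) shares 2: Gm, Bb.
E major shares 0: none.
The most common triads (2) are shared with D minor.

D minor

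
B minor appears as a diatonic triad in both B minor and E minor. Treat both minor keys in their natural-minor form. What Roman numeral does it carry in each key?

i in B minor; v in E minor

The scale of B minor (natural minor) is B C# D E F# G A; B is degree 1, and the triad built there (B-D-F#) is minor, so it is i.
The scale of E minor (natural minor) is E F# G A B C D; B is degree 5, and the triad built there (B-D-F#) is minor, so it is v.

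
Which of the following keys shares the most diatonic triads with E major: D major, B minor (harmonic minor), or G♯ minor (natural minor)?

Triads of E major: E (I), F♯m (ii), G♯m (iii), A (IV), B (V), C♯m (vi), D♯dim (vii°).
D major shares 2: F♯m, A.
B minor (harmonic minor) shares 0: none.
G♯ minor (natural minor) shares 4: E, G♯m, B, C♯m.
The most common triads (4) are shared with G♯ minor.

G♯ minor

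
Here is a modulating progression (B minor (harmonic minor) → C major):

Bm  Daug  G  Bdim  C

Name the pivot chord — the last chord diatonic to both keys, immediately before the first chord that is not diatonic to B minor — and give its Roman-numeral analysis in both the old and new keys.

Chords diatonic to B minor: Bm, C#dim, Daug, Em, F#, G, A#dim.
Reading the progression, the first chord not in that set is Bdim, so the modulation leaves B minor there.
The chord immediately before Bdim is G, which is diatonic to both keys: VI in B minor and V in C major.

G — VI in B minor, V in C major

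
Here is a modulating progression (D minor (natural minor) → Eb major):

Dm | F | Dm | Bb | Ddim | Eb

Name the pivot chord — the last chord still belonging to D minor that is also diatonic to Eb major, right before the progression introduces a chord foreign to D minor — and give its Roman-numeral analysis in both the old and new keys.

Bb — VI in D minor, V in Eb major

Chords diatonic to D minor: Dm, Edim, F, Gm, Am, Bb, C.
Reading the progression, the first chord not in that set is Ddim, so the modulation leaves D minor there.
The chord immediately before Ddim is Bb, which is diatonic to both keys: VI in D minor and V in Eb major.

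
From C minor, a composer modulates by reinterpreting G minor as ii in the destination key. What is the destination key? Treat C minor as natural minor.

The numeral ii denotes a minor triad on scale degree 2. With G on degree 2, the tonic of the new key is F.
Degree 2 carries a minor triad in major keys, so the destination is F major.
Check: the diatonic triads of F major are F (I), Gm (ii), Am (iii), B♭ (IV), C (V), Dm (vi), Edim (vii°) — G minor is indeed ii.

F major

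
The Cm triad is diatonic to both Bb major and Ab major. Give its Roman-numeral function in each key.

ii in Bb major; iii in Ab major

The scale of Bb major is Bb C D Eb F G A; C is degree 2, and the triad built there (C-Eb-G) is minor, so it is ii.
The scale of Ab major is Ab Bb C Db Eb F G; C is degree 3, and the triad built there (C-Eb-G) is minor, so it is iii.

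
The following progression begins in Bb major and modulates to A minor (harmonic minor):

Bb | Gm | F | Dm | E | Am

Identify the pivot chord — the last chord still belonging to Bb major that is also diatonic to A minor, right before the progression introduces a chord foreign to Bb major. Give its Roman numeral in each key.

Chords diatonic to Bb major: Bb, Cm, Dm, Eb, F, Gm, Adim.
Reading the progression, the first chord not in that set is E, so the modulation leaves Bb major there.
The chord immediately before E is Dm, which is diatonic to both keys: iii in Bb major and iv in A minor.

Dm — iii in Bb major, iv in A minor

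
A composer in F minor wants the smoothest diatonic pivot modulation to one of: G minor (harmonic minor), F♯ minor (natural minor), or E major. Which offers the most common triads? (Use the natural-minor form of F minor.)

Triads of F minor (natural minor): F minor (i), G diminished (ii°), A♭ major (III), B♭ minor (iv), C minor (v), D♭ major (VI), E♭ major (VII).
G minor (harmonic minor) shares 2: Cm, E♭.
F♯ minor (natural minor) shares 0: none.
E major shares 0: none.
The most common triads (2) are shared with G minor.

G minor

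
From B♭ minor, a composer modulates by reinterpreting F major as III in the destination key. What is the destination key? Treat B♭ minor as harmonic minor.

D minor

The numeral III denotes a major triad on scale degree 3. With F on degree 3, the tonic of the new key is D.
Degree 3 carries a major triad in natural-minor keys, so the destination is D minor.
Check: the diatonic triads of D minor (natural minor) are Dm (i), Edim (ii°), F (III), Gm (iv), Am (v), B♭ (VI), C (VII) — F major is indeed III.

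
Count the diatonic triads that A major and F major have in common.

0

Diatonic triads of A major: A major (I), B minor (ii), C# minor (iii), D major (IV), E major (V), F# minor (vi), G# diminished (vii°).
Diatonic triads of F major: F major (I), G minor (ii), A minor (iii), Bb major (IV), C major (V), D minor (vi), E diminished (vii°).
No triad has the same root and quality in both keys.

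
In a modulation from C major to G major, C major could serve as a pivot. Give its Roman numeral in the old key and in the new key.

I in C major; IV in G major

The scale of C major is C D E F G A B; C is degree 1, and the triad built there (C-E-G) is major, so it is I.
The scale of G major is G A B C D E F♯; C is degree 4, and the triad built there (C-E-G) is major, so it is IV.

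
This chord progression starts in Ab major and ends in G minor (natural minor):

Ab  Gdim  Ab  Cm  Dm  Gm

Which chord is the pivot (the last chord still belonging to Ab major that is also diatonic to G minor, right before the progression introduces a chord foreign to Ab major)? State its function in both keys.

Chords diatonic to Ab major: Ab, Bbm, Cm, Db, Eb, Fm, Gdim.
Reading the progression, the first chord not in that set is Dm, so the modulation leaves Ab major there.
The chord immediately before Dm is Cm, which is diatonic to both keys: iii in Ab major and iv in G minor.

Cm — iii in Ab major, iv in G minor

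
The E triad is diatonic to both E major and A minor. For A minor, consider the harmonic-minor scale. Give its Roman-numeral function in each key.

The scale of E major is E F# G# A B C# D#; E is degree 1, and the triad built there (E-G#-B) is major, so it is I.
The scale of A minor (harmonic minor) is A B C D E F G#; E is degree 5, and the triad built there (E-G#-B) is major, so it is V.

I in E major; V in A minor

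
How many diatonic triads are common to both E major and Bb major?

Diatonic triads of E major: E (I), F#m (ii), G#m (iii), A (IV), B (V), C#m (vi), D#dim (vii°).
Diatonic triads of Bb major: Bb (I), Cm (ii), Dm (iii), Eb (IV), F (V), Gm (vi), Adim (vii°).
No triad has the same root and quality in both keys.

0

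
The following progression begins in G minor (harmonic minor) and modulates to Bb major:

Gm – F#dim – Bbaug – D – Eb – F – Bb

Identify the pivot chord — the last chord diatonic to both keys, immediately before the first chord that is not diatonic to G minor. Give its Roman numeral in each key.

Eb — VI in G minor, IV in Bb major

Chords diatonic to G minor: Gm, Adim, Bbaug, Cm, D, Eb, F#dim.
Reading the progression, the first chord not in that set is F, so the modulation leaves G minor there.
The chord immediately before F is Eb, which is diatonic to both keys: VI in G minor and IV in Bb major.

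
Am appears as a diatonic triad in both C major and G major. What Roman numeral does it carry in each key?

The scale of C major is C D E F G A B; A is degree 6, and the triad built there (A-C-E) is minor, so it is vi.
The scale of G major is G A B C D E F#; A is degree 2, and the triad built there (A-C-E) is minor, so it is ii.

vi in C major; ii in G major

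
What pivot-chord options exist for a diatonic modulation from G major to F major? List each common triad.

Am, C

Triads in G major: G major (I), A minor (ii), B minor (iii), C major (IV), D major (V), E minor (vi), F# diminished (vii°).
Triads in F major: F major (I), G minor (ii), A minor (iii), Bb major (IV), C major (V), D minor (vi), E diminished (vii°).
Shared triads with their functions: A minor (ii in G major, iii in F major); C major (IV in G major, V in F major).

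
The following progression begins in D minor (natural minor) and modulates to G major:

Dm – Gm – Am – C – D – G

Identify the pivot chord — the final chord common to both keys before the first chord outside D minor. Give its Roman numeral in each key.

Chords diatonic to D minor: Dm, Edim, F, Gm, Am, Bb, C.
Reading the progression, the first chord not in that set is D, so the modulation leaves D minor there.
The chord immediately before D is C, which is diatonic to both keys: VII in D minor and IV in G major.

C — VII in D minor, IV in G major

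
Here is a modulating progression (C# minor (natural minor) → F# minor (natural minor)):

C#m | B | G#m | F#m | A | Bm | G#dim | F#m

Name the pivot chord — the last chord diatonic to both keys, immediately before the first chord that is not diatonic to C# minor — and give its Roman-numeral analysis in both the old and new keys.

A — VI in C# minor, III in F# minor

Chords diatonic to C# minor: C#m, D#dim, E, F#m, G#m, A, B.
Reading the progression, the first chord not in that set is Bm, so the modulation leaves C# minor there.
The chord immediately before Bm is A, which is diatonic to both keys: VI in C# minor and III in F# minor.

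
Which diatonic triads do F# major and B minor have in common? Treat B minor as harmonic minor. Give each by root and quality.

F#

Triads in F# major: F# (I), G#m (ii), A#m (iii), B (IV), C# (V), D#m (vi), E#dim (vii°).
Triads in B minor (harmonic minor): Bm (i), C#dim (ii°), Daug (III+), Em (iv), F# (V), G (VI), A#dim (vii°).
Shared triads with their functions: F# (I in F# major, V in B minor).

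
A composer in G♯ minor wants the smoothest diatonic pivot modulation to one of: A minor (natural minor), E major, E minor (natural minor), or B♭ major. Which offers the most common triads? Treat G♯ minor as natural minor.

Triads of G♯ minor (natural minor): G♯ minor (i), A♯ diminished (ii°), B major (III), C♯ minor (iv), D♯ minor (v), E major (VI), F♯ major (VII).
A minor (natural minor) shares 0: none.
E major shares 4: G♯m, B, C♯m, E.
E minor (natural minor) shares 0: none.
B♭ major shares 0: none.
The most common triads (4) are shared with E major.

E major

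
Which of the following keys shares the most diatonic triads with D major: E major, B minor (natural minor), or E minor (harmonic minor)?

Triads of D major: D (I), Em (ii), F#m (iii), G (IV), A (V), Bm (vi), C#dim (vii°).
E major shares 2: F#m, A.
B minor (natural minor) shares 7: D, Em, F#m, G, A, Bm, C#dim.
E minor (harmonic minor) shares 1: Em.
The most common triads (7) are shared with B minor.

B minor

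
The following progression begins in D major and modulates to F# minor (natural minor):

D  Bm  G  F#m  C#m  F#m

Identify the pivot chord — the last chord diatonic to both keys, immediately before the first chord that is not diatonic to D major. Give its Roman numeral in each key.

F#m — iii in D major, i in F# minor

Chords diatonic to D major: D, Em, F#m, G, A, Bm, C#dim.
Reading the progression, the first chord not in that set is C#m, so the modulation leaves D major there.
The chord immediately before C#m is F#m, which is diatonic to both keys: iii in D major and i in F# minor.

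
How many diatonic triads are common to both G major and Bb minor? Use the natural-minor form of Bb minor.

0

Diatonic triads of G major: G (I), Am (ii), Bm (iii), C (IV), D (V), Em (vi), F#dim (vii°).
Diatonic triads of Bb minor (natural minor): Bbm (i), Cdim (ii°), Db (III), Ebm (iv), Fm (v), Gb (VI), Ab (VII).
No triad has the same root and quality in both keys.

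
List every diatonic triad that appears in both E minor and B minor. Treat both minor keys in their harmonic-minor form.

Em

Triads in E minor (harmonic minor): Em (i), F#dim (ii°), Gaug (III+), Am (iv), B (V), C (VI), D#dim (vii°).
Triads in B minor (harmonic minor): Bm (i), C#dim (ii°), Daug (III+), Em (iv), F# (V), G (VI), A#dim (vii°).
Shared triads with their functions: Em (i in E minor, iv in B minor).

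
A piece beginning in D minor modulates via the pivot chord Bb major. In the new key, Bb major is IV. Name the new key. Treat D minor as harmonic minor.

The numeral IV denotes a major triad on scale degree 4. With Bb on degree 4, the tonic of the new key is F.
Degree 4 carries a major triad in major keys, so the destination is F major.
Check: the diatonic triads of F major are F (I), Gm (ii), Am (iii), Bb (IV), C (V), Dm (vi), Edim (vii°) — Bb major is indeed IV.

F major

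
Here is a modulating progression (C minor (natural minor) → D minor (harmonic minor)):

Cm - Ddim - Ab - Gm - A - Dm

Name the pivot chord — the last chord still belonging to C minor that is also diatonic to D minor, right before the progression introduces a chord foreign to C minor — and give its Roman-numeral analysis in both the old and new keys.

Chords diatonic to C minor: Cm, Ddim, Eb, Fm, Gm, Ab, Bb.
Reading the progression, the first chord not in that set is A, so the modulation leaves C minor there.
The chord immediately before A is Gm, which is diatonic to both keys: v in C minor and iv in D minor.

Gm — v in C minor, iv in D minor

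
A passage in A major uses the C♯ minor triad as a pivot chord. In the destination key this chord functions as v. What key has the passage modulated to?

The numeral v denotes a minor triad on scale degree 5. With C♯ on degree 5, the tonic of the new key is F♯.
Degree 5 carries a minor triad in natural-minor keys, so the destination is F♯ minor.
Check: the diatonic triads of F♯ minor (natural minor) are F♯m (i), G♯dim (ii°), A (III), Bm (iv), C♯m (v), D (VI), E (VII) — C♯ minor is indeed v.

F♯ minor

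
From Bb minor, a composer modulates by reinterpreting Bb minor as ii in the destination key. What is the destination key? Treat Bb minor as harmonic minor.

The numeral ii denotes a minor triad on scale degree 2. With Bb on degree 2, the tonic of the new key is Ab.
Degree 2 carries a minor triad in major keys, so the destination is Ab major.
Check: the diatonic triads of Ab major are Ab (I), Bbm (ii), Cm (iii), Db (IV), Eb (V), Fm (vi), Gdim (vii°) — Bb minor is indeed ii.

Ab major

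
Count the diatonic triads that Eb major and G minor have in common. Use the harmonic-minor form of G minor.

3

Diatonic triads of Eb major: Eb (I), Fm (ii), Gm (iii), Ab (IV), Bb (V), Cm (vi), Ddim (vii°).
Diatonic triads of G minor (harmonic minor): Gm (i), Adim (ii°), Bbaug (III+), Cm (iv), D (V), Eb (VI), F#dim (vii°).
Matching root and quality in both lists: Eb, Gm, Cm.
That gives 3 common triads.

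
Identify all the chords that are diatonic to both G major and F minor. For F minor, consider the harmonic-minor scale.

Triads in G major: G (I), Am (ii), Bm (iii), C (IV), D (V), Em (vi), F#dim (vii°).
Triads in F minor (harmonic minor): Fm (i), Gdim (ii°), Abaug (III+), Bbm (iv), C (V), Db (VI), Edim (vii°).
Shared triads with their functions: C (IV in G major, V in F minor).

C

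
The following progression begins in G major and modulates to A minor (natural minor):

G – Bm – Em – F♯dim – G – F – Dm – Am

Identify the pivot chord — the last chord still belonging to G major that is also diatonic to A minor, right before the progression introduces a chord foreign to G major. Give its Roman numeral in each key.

Chords diatonic to G major: G, Am, Bm, C, D, Em, F♯dim.
Reading the progression, the first chord not in that set is F, so the modulation leaves G major there.
The chord immediately before F is G, which is diatonic to both keys: I in G major and VII in A minor.

G — I in G major, VII in A minor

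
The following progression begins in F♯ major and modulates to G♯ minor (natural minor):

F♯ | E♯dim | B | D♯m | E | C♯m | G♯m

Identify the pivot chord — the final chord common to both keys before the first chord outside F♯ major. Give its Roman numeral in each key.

D♯m — vi in F♯ major, v in G♯ minor

Chords diatonic to F♯ major: F♯, G♯m, A♯m, B, C♯, D♯m, E♯dim.
Reading the progression, the first chord not in that set is E, so the modulation leaves F♯ major there.
The chord immediately before E is D♯m, which is diatonic to both keys: vi in F♯ major and v in G♯ minor.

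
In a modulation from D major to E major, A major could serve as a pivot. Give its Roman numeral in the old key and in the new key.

The scale of D major is D E F# G A B C#; A is degree 5, and the triad built there (A-C#-E) is major, so it is V.
The scale of E major is E F# G# A B C# D#; A is degree 4, and the triad built there (A-C#-E) is major, so it is IV.

V in D major; IV in E major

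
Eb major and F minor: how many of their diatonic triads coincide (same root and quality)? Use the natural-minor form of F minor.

4

Diatonic triads of Eb major: Eb (I), Fm (ii), Gm (iii), Ab (IV), Bb (V), Cm (vi), Ddim (vii°).
Diatonic triads of F minor (natural minor): Fm (i), Gdim (ii°), Ab (III), Bbm (iv), Cm (v), Db (VI), Eb (VII).
Matching root and quality in both lists: Eb, Fm, Ab, Cm.
That gives 4 common triads.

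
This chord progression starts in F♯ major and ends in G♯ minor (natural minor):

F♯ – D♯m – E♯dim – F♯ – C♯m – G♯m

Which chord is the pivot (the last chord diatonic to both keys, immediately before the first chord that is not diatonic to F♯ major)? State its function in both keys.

Chords diatonic to F♯ major: F♯, G♯m, A♯m, B, C♯, D♯m, E♯dim.
Reading the progression, the first chord not in that set is C♯m, so the modulation leaves F♯ major there.
The chord immediately before C♯m is F♯, which is diatonic to both keys: I in F♯ major and VII in G♯ minor.

F♯ — I in F♯ major, VII in G♯ minor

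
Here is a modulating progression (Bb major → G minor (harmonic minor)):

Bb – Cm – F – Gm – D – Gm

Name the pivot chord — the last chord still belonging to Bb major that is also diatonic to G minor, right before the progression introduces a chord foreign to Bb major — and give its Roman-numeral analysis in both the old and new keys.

Chords diatonic to Bb major: Bb, Cm, Dm, Eb, F, Gm, Adim.
Reading the progression, the first chord not in that set is D, so the modulation leaves Bb major there.
The chord immediately before D is Gm, which is diatonic to both keys: vi in Bb major and i in G minor.

Gm — vi in Bb major, i in G minor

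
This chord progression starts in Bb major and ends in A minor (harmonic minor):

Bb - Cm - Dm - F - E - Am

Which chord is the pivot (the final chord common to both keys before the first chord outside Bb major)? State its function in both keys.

Chords diatonic to Bb major: Bb, Cm, Dm, Eb, F, Gm, Adim.
Reading the progression, the first chord not in that set is E, so the modulation leaves Bb major there.
The chord immediately before E is F, which is diatonic to both keys: V in Bb major and VI in A minor.

F — V in Bb major, VI in A minor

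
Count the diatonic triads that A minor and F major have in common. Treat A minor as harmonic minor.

3

Diatonic triads of A minor (harmonic minor): Am (i), Bdim (ii°), Caug (III+), Dm (iv), E (V), F (VI), G#dim (vii°).
Diatonic triads of F major: F (I), Gm (ii), Am (iii), Bb (IV), C (V), Dm (vi), Edim (vii°).
Matching root and quality in both lists: Am, Dm, F.
That gives 3 common triads.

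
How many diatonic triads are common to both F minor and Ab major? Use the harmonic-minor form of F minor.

4

Diatonic triads of F minor (harmonic minor): Fm (i), Gdim (ii°), Abaug (III+), Bbm (iv), C (V), Db (VI), Edim (vii°).
Diatonic triads of Ab major: Ab (I), Bbm (ii), Cm (iii), Db (IV), Eb (V), Fm (vi), Gdim (vii°).
Matching root and quality in both lists: Fm, Gdim, Bbm, Db.
That gives 4 common triads.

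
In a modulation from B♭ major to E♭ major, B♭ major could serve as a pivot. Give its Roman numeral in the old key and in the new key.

The scale of B♭ major is B♭ C D E♭ F G A; B♭ is degree 1, and the triad built there (B♭-D-F) is major, so it is I.
The scale of E♭ major is E♭ F G A♭ B♭ C D; B♭ is degree 5, and the triad built there (B♭-D-F) is major, so it is V.

I in B♭ major; V in E♭ major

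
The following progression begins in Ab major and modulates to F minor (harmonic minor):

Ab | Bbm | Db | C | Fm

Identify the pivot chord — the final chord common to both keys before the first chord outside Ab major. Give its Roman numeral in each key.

Db — IV in Ab major, VI in F minor

Chords diatonic to Ab major: Ab, Bbm, Cm, Db, Eb, Fm, Gdim.
Reading the progression, the first chord not in that set is C, so the modulation leaves Ab major there.
The chord immediately before C is Db, which is diatonic to both keys: IV in Ab major and VI in F minor.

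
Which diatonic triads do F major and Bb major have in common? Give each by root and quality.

F, Gm, Bb, Dm

Triads in F major: F major (I), G minor (ii), A minor (iii), Bb major (IV), C major (V), D minor (vi), E diminished (vii°).
Triads in Bb major: Bb major (I), C minor (ii), D minor (iii), Eb major (IV), F major (V), G minor (vi), A diminished (vii°).
Shared triads with their functions: F major (I in F major, V in Bb major); G minor (ii in F major, vi in Bb major); Bb major (IV in F major, I in Bb major); D minor (vi in F major, iii in Bb major).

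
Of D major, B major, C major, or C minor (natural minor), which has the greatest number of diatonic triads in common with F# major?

B major

Triads of F# major: F# major (I), G# minor (ii), A# minor (iii), B major (IV), C# major (V), D# minor (vi), E# diminished (vii°).
D major shares 0: none.
B major shares 4: F#, G#m, B, D#m.
C major shares 0: none.
C minor (natural minor) shares 0: none.
The most common triads (4) are shared with B major.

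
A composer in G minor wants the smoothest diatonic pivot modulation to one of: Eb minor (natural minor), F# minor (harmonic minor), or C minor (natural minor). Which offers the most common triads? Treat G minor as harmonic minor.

Triads of G minor (harmonic minor): Gm (i), Adim (ii°), Bbaug (III+), Cm (iv), D (V), Eb (VI), F#dim (vii°).
Eb minor (natural minor) shares 0: none.
F# minor (harmonic minor) shares 1: D.
C minor (natural minor) shares 3: Gm, Cm, Eb.
The most common triads (3) are shared with C minor.

C minor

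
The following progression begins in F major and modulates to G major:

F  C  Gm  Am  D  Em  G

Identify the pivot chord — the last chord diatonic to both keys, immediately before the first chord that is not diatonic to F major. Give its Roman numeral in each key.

Chords diatonic to F major: F, Gm, Am, B♭, C, Dm, Edim.
Reading the progression, the first chord not in that set is D, so the modulation leaves F major there.
The chord immediately before D is Am, which is diatonic to both keys: iii in F major and ii in G major.

Am — iii in F major, ii in G major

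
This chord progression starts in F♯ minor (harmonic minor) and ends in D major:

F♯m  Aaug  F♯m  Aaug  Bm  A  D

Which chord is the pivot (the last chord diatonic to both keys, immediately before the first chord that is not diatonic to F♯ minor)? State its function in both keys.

Bm — iv in F♯ minor, vi in D major

Chords diatonic to F♯ minor: F♯m, G♯dim, Aaug, Bm, C♯, D, E♯dim.
Reading the progression, the first chord not in that set is A, so the modulation leaves F♯ minor there.
The chord immediately before A is Bm, which is diatonic to both keys: iv in F♯ minor and vi in D major.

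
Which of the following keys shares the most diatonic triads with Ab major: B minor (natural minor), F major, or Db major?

Db major

Triads of Ab major: Ab (I), Bbm (ii), Cm (iii), Db (IV), Eb (V), Fm (vi), Gdim (vii°).
B minor (natural minor) shares 0: none.
F major shares 0: none.
Db major shares 4: Ab, Bbm, Db, Fm.
The most common triads (4) are shared with Db major.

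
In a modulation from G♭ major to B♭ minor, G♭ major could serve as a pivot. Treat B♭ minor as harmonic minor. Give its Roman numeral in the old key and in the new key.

I in G♭ major; VI in B♭ minor

The scale of G♭ major is G♭ A♭ B♭ C♭ D♭ E♭ F; G♭ is degree 1, and the triad built there (G♭-B♭-D♭) is major, so it is I.
The scale of B♭ minor (harmonic minor) is B♭ C D♭ E♭ F G♭ A; G♭ is degree 6, and the triad built there (G♭-B♭-D♭) is major, so it is VI.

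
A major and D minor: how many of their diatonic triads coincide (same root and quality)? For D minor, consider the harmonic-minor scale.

1

Diatonic triads of A major: A (I), Bm (ii), C♯m (iii), D (IV), E (V), F♯m (vi), G♯dim (vii°).
Diatonic triads of D minor (harmonic minor): Dm (i), Edim (ii°), Faug (III+), Gm (iv), A (V), B♭ (VI), C♯dim (vii°).
Matching root and quality in both lists: A.
That gives 1 common triad.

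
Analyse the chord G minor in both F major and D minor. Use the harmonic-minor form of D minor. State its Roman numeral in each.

ii in F major; iv in D minor

The scale of F major is F G A B♭ C D E; G is degree 2, and the triad built there (G-B♭-D) is minor, so it is ii.
The scale of D minor (harmonic minor) is D E F G A B♭ C♯; G is degree 4, and the triad built there (G-B♭-D) is minor, so it is iv.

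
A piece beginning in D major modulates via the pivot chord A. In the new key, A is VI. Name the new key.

The numeral VI denotes a major triad on scale degree 6. With A on degree 6, the tonic of the new key is C#.
Degree 6 carries a major triad in minor keys, so the destination is C# minor.
Check: the diatonic triads of C# minor (natural minor) are C#m (i), D#dim (ii°), E (III), F#m (iv), G#m (v), A (VI), B (VII) — A is indeed VI.

C# minor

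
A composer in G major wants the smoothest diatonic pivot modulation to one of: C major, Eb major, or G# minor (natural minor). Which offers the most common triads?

Triads of G major: G major (I), A minor (ii), B minor (iii), C major (IV), D major (V), E minor (vi), F# diminished (vii°).
C major shares 4: G, Am, C, Em.
Eb major shares 0: none.
G# minor (natural minor) shares 0: none.
The most common triads (4) are shared with C major.

C major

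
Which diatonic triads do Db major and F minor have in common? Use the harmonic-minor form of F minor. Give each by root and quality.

Db, Fm, Bbm

Triads in Db major: Db (I), Ebm (ii), Fm (iii), Gb (IV), Ab (V), Bbm (vi), Cdim (vii°).
Triads in F minor (harmonic minor): Fm (i), Gdim (ii°), Abaug (III+), Bbm (iv), C (V), Db (VI), Edim (vii°).
Shared triads with their functions: Db (I in Db major, VI in F minor); Fm (iii in Db major, i in F minor); Bbm (vi in Db major, iv in F minor).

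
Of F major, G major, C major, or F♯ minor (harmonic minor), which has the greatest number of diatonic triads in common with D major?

Triads of D major: D (I), Em (ii), F♯m (iii), G (IV), A (V), Bm (vi), C♯dim (vii°).
F major shares 0: none.
G major shares 4: D, Em, G, Bm.
C major shares 2: Em, G.
F♯ minor (harmonic minor) shares 3: D, F♯m, Bm.
The most common triads (4) are shared with G major.

G major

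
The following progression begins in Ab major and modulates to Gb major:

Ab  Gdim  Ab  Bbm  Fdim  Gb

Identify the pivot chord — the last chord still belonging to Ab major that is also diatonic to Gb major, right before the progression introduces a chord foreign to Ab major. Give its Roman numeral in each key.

Bbm — ii in Ab major, iii in Gb major

Chords diatonic to Ab major: Ab, Bbm, Cm, Db, Eb, Fm, Gdim.
Reading the progression, the first chord not in that set is Fdim, so the modulation leaves Ab major there.
The chord immediately before Fdim is Bbm, which is diatonic to both keys: ii in Ab major and iii in Gb major.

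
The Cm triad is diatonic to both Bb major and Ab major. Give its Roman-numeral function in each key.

The scale of Bb major is Bb C D Eb F G A; C is degree 2, and the triad built there (C-Eb-G) is minor, so it is ii.
The scale of Ab major is Ab Bb C Db Eb F G; C is degree 3, and the triad built there (C-Eb-G) is minor, so it is iii.

ii in Bb major; iii in Ab major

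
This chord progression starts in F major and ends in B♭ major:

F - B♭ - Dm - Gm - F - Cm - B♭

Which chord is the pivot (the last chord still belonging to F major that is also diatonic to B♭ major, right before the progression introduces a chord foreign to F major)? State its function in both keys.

F — I in F major, V in B♭ major

Chords diatonic to F major: F, Gm, Am, B♭, C, Dm, Edim.
Reading the progression, the first chord not in that set is Cm, so the modulation leaves F major there.
The chord immediately before Cm is F, which is diatonic to both keys: I in F major and V in B♭ major.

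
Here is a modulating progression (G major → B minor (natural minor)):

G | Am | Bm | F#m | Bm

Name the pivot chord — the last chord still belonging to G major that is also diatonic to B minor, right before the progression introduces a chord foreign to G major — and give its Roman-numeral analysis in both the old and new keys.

Bm — iii in G major, i in B minor

Chords diatonic to G major: G, Am, Bm, C, D, Em, F#dim.
Reading the progression, the first chord not in that set is F#m, so the modulation leaves G major there.
The chord immediately before F#m is Bm, which is diatonic to both keys: iii in G major and i in B minor.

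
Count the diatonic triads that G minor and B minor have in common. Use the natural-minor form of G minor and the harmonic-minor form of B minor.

0

Diatonic triads of G minor (natural minor): Gm (i), Adim (ii°), Bb (III), Cm (iv), Dm (v), Eb (VI), F (VII).
Diatonic triads of B minor (harmonic minor): Bm (i), C#dim (ii°), Daug (III+), Em (iv), F# (V), G (VI), A#dim (vii°).
No triad has the same root and quality in both keys.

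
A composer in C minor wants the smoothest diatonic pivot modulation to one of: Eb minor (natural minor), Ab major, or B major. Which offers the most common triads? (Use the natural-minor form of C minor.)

Triads of C minor (natural minor): C minor (i), D diminished (ii°), Eb major (III), F minor (iv), G minor (v), Ab major (VI), Bb major (VII).
Eb minor (natural minor) shares 0: none.
Ab major shares 4: Cm, Eb, Fm, Ab.
B major shares 0: none.
The most common triads (4) are shared with Ab major.

Ab major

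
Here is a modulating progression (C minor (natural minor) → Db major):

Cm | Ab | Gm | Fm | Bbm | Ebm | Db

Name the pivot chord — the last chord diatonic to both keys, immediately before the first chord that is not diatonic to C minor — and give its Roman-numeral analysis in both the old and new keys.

Fm — iv in C minor, iii in Db major

Chords diatonic to C minor: Cm, Ddim, Eb, Fm, Gm, Ab, Bb.
Reading the progression, the first chord not in that set is Bbm, so the modulation leaves C minor there.
The chord immediately before Bbm is Fm, which is diatonic to both keys: iv in C minor and iii in Db major.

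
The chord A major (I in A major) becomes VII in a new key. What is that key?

B minor

The numeral VII denotes a major triad on scale degree 7. With A on degree 7, the tonic of the new key is B.
Degree 7 carries a major triad in natural-minor keys, so the destination is B minor.
Check: the diatonic triads of B minor (natural minor) are Bm (i), C#dim (ii°), D (III), Em (iv), F#m (v), G (VI), A (VII) — A major is indeed VII.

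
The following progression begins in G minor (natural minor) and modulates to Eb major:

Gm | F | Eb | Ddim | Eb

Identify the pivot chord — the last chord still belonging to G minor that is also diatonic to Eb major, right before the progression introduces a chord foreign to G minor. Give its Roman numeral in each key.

Chords diatonic to G minor: Gm, Adim, Bb, Cm, Dm, Eb, F.
Reading the progression, the first chord not in that set is Ddim, so the modulation leaves G minor there.
The chord immediately before Ddim is Eb, which is diatonic to both keys: VI in G minor and I in Eb major.

Eb — VI in G minor, I in Eb major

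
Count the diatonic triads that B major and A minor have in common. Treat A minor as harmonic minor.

1

Diatonic triads of B major: B (I), C#m (ii), D#m (iii), E (IV), F# (V), G#m (vi), A#dim (vii°).
Diatonic triads of A minor (harmonic minor): Am (i), Bdim (ii°), Caug (III+), Dm (iv), E (V), F (VI), G#dim (vii°).
Matching root and quality in both lists: E.
That gives 1 common triad.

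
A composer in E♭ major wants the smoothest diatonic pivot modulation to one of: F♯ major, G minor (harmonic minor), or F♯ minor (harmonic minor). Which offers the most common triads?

Triads of E♭ major: E♭ (I), Fm (ii), Gm (iii), A♭ (IV), B♭ (V), Cm (vi), Ddim (vii°).
F♯ major shares 0: none.
G minor (harmonic minor) shares 3: E♭, Gm, Cm.
F♯ minor (harmonic minor) shares 0: none.
The most common triads (3) are shared with G minor.

G minor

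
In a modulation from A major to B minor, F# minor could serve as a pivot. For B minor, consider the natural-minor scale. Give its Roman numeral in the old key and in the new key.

vi in A major; v in B minor

The scale of A major is A B C# D E F# G#; F# is degree 6, and the triad built there (F#-A-C#) is minor, so it is vi.
The scale of B minor (natural minor) is B C# D E F# G A; F# is degree 5, and the triad built there (F#-A-C#) is minor, so it is v.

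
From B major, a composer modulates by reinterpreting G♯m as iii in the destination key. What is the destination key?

E major

The numeral iii denotes a minor triad on scale degree 3. With G♯ on degree 3, the tonic of the new key is E.
Degree 3 carries a minor triad in major keys, so the destination is E major.
Check: the diatonic triads of E major are E (I), F♯m (ii), G♯m (iii), A (IV), B (V), C♯m (vi), D♯dim (vii°) — G♯m is indeed iii.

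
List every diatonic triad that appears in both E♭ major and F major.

Gm, B♭

Triads in E♭ major: E♭ (I), Fm (ii), Gm (iii), A♭ (IV), B♭ (V), Cm (vi), Ddim (vii°).
Triads in F major: F (I), Gm (ii), Am (iii), B♭ (IV), C (V), Dm (vi), Edim (vii°).
Shared triads with their functions: Gm (iii in E♭ major, ii in F major); B♭ (V in E♭ major, IV in F major).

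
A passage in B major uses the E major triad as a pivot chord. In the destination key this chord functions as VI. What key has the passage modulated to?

G# minor

The numeral VI denotes a major triad on scale degree 6. With E on degree 6, the tonic of the new key is G#.
Degree 6 carries a major triad in minor keys, so the destination is G# minor.
Check: the diatonic triads of G# minor (natural minor) are G#m (i), A#dim (ii°), B (III), C#m (iv), D#m (v), E (VI), F# (VII) — E major is indeed VI.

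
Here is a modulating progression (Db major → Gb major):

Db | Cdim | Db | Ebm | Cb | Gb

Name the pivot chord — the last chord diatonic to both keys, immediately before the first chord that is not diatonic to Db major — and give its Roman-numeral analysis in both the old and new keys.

Ebm — ii in Db major, vi in Gb major

Chords diatonic to Db major: Db, Ebm, Fm, Gb, Ab, Bbm, Cdim.
Reading the progression, the first chord not in that set is Cb, so the modulation leaves Db major there.
The chord immediately before Cb is Ebm, which is diatonic to both keys: ii in Db major and vi in Gb major.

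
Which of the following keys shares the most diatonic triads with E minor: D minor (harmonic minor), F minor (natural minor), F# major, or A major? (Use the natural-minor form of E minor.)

Triads of E minor (natural minor): E minor (i), F# diminished (ii°), G major (III), A minor (iv), B minor (v), C major (VI), D major (VII).
D minor (harmonic minor) shares 0: none.
F minor (natural minor) shares 0: none.
F# major shares 0: none.
A major shares 2: Bm, D.
The most common triads (2) are shared with A major.

A major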